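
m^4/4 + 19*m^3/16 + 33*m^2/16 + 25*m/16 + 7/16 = (m/4 + 1/4)*(m + 1)^2*(m + 7/4)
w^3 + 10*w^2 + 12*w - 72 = (w - 2)*(w + 6)^2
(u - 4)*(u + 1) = u^2 - 3*u - 4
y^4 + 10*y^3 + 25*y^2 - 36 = (y - 1)*(y + 2)*(y + 3)*(y + 6)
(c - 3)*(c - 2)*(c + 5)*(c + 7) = c^4 + 7*c^3 - 19*c^2 - 103*c + 210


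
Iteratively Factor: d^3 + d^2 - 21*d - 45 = (d + 3)*(d^2 - 2*d - 15) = (d + 3)^2*(d - 5)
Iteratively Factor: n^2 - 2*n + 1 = (n - 1)*(n - 1)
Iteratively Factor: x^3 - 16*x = (x)*(x^2 - 16) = x*(x - 4)*(x + 4)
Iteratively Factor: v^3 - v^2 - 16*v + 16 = (v + 4)*(v^2 - 5*v + 4) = (v - 1)*(v + 4)*(v - 4)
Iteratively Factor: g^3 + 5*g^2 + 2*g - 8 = (g + 2)*(g^2 + 3*g - 4) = (g - 1)*(g + 2)*(g + 4)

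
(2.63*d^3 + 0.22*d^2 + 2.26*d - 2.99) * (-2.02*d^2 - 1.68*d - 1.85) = -5.3126*d^5 - 4.8628*d^4 - 9.8003*d^3 + 1.836*d^2 + 0.8422*d + 5.5315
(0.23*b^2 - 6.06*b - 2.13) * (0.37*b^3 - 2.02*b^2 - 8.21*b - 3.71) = 0.0851*b^5 - 2.7068*b^4 + 9.5648*b^3 + 53.2019*b^2 + 39.9699*b + 7.9023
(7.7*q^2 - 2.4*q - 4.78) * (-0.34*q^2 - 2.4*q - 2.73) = -2.618*q^4 - 17.664*q^3 - 13.6358*q^2 + 18.024*q + 13.0494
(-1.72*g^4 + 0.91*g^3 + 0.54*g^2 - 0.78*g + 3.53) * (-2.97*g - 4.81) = 5.1084*g^5 + 5.5705*g^4 - 5.9809*g^3 - 0.2808*g^2 - 6.7323*g - 16.9793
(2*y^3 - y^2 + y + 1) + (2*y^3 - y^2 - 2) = 4*y^3 - 2*y^2 + y - 1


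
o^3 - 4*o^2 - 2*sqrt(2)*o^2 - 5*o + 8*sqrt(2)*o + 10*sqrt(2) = (o - 5)*(o + 1)*(o - 2*sqrt(2))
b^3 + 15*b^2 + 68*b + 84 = (b + 2)*(b + 6)*(b + 7)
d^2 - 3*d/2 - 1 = (d - 2)*(d + 1/2)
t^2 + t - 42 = (t - 6)*(t + 7)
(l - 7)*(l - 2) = l^2 - 9*l + 14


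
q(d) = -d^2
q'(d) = -2*d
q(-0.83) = -0.69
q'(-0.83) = 1.66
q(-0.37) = -0.14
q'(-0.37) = 0.74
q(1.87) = -3.50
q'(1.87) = -3.74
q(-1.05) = -1.10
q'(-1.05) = 2.10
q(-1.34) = -1.80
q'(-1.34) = 2.68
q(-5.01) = -25.10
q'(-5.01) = 10.02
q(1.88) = -3.53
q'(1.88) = -3.76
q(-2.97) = -8.82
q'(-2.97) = 5.94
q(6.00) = -36.00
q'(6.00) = -12.00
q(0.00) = 0.00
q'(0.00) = 0.00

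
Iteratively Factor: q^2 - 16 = (q + 4)*(q - 4)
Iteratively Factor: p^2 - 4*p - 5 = (p - 5)*(p + 1)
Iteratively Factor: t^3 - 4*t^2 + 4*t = (t)*(t^2 - 4*t + 4) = t*(t - 2)*(t - 2)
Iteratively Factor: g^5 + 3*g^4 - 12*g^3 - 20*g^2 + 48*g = (g - 2)*(g^4 + 5*g^3 - 2*g^2 - 24*g) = (g - 2)*(g + 3)*(g^3 + 2*g^2 - 8*g) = (g - 2)*(g + 3)*(g + 4)*(g^2 - 2*g) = g*(g - 2)*(g + 3)*(g + 4)*(g - 2)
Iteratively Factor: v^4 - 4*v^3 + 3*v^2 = (v - 3)*(v^3 - v^2) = v*(v - 3)*(v^2 - v) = v^2*(v - 3)*(v - 1)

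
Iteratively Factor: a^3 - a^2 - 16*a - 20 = (a + 2)*(a^2 - 3*a - 10) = (a + 2)^2*(a - 5)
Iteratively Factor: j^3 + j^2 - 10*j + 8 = (j - 1)*(j^2 + 2*j - 8) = (j - 1)*(j + 4)*(j - 2)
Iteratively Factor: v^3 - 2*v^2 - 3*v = (v - 3)*(v^2 + v) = v*(v - 3)*(v + 1)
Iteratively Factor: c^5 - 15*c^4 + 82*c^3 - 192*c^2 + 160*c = (c - 4)*(c^4 - 11*c^3 + 38*c^2 - 40*c) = c*(c - 4)*(c^3 - 11*c^2 + 38*c - 40) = c*(c - 4)^2*(c^2 - 7*c + 10) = c*(c - 5)*(c - 4)^2*(c - 2)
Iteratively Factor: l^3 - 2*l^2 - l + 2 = (l - 2)*(l^2 - 1) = (l - 2)*(l + 1)*(l - 1)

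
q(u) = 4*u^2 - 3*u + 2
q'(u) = 8*u - 3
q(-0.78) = 6.77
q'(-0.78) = -9.24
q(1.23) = 4.36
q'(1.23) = 6.84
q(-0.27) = 3.10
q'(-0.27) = -5.16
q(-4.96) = 115.29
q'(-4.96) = -42.68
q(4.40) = 66.24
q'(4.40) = 32.20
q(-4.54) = 98.07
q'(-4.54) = -39.32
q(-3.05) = 48.36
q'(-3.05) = -27.40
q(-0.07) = 2.23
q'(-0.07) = -3.56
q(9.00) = 299.00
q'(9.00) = 69.00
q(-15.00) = 947.00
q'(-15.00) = -123.00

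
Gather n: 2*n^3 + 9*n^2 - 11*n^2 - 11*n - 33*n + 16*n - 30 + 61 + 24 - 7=2*n^3 - 2*n^2 - 28*n + 48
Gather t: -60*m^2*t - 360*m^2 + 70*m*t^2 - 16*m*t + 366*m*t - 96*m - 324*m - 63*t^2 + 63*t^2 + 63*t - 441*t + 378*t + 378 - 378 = -360*m^2 + 70*m*t^2 - 420*m + t*(-60*m^2 + 350*m)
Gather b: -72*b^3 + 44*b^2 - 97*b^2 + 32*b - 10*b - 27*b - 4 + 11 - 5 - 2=-72*b^3 - 53*b^2 - 5*b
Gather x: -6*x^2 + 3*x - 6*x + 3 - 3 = -6*x^2 - 3*x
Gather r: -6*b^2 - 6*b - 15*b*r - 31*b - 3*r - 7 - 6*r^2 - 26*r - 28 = -6*b^2 - 37*b - 6*r^2 + r*(-15*b - 29) - 35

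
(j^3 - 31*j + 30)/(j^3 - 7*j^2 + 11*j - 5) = (j + 6)/(j - 1)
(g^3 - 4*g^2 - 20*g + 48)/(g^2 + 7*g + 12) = (g^2 - 8*g + 12)/(g + 3)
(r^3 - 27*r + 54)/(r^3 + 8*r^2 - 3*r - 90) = (r - 3)/(r + 5)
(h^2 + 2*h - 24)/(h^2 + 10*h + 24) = (h - 4)/(h + 4)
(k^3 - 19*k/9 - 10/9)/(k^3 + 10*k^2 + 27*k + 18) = (k^2 - k - 10/9)/(k^2 + 9*k + 18)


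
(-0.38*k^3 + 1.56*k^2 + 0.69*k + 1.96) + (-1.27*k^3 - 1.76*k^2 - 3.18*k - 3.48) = -1.65*k^3 - 0.2*k^2 - 2.49*k - 1.52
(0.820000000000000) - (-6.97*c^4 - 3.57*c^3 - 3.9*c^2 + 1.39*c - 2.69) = 6.97*c^4 + 3.57*c^3 + 3.9*c^2 - 1.39*c + 3.51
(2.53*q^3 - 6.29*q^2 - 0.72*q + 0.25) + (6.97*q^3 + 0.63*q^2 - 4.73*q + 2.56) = 9.5*q^3 - 5.66*q^2 - 5.45*q + 2.81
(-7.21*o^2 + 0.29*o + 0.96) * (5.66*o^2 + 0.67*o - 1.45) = -40.8086*o^4 - 3.1893*o^3 + 16.0824*o^2 + 0.2227*o - 1.392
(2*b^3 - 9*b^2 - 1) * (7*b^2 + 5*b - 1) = 14*b^5 - 53*b^4 - 47*b^3 + 2*b^2 - 5*b + 1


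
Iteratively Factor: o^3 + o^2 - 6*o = (o - 2)*(o^2 + 3*o) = o*(o - 2)*(o + 3)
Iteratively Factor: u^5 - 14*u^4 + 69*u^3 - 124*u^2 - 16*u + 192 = (u - 3)*(u^4 - 11*u^3 + 36*u^2 - 16*u - 64) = (u - 4)*(u - 3)*(u^3 - 7*u^2 + 8*u + 16) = (u - 4)^2*(u - 3)*(u^2 - 3*u - 4) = (u - 4)^2*(u - 3)*(u + 1)*(u - 4)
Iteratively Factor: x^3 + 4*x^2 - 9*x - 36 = (x + 4)*(x^2 - 9) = (x - 3)*(x + 4)*(x + 3)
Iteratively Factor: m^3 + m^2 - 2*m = (m + 2)*(m^2 - m) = (m - 1)*(m + 2)*(m)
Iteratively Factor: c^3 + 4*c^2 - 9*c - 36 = (c - 3)*(c^2 + 7*c + 12) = (c - 3)*(c + 3)*(c + 4)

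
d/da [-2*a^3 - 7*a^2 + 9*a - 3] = -6*a^2 - 14*a + 9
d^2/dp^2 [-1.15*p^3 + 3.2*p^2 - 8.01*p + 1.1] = 6.4 - 6.9*p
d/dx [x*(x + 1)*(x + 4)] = 3*x^2 + 10*x + 4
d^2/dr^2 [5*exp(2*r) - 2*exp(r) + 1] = (20*exp(r) - 2)*exp(r)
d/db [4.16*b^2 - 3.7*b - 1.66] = 8.32*b - 3.7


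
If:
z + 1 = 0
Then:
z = -1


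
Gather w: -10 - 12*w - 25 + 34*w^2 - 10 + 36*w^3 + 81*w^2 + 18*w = 36*w^3 + 115*w^2 + 6*w - 45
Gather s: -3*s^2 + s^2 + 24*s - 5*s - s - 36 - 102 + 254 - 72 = -2*s^2 + 18*s + 44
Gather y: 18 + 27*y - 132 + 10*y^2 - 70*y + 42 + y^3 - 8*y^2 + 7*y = y^3 + 2*y^2 - 36*y - 72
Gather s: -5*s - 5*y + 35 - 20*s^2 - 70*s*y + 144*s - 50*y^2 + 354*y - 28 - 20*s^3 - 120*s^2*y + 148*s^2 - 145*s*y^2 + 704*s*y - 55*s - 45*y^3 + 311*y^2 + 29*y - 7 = -20*s^3 + s^2*(128 - 120*y) + s*(-145*y^2 + 634*y + 84) - 45*y^3 + 261*y^2 + 378*y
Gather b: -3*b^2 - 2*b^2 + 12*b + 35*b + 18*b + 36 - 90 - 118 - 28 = -5*b^2 + 65*b - 200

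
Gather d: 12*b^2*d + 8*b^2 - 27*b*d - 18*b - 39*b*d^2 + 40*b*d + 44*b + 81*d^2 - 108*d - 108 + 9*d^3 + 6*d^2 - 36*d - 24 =8*b^2 + 26*b + 9*d^3 + d^2*(87 - 39*b) + d*(12*b^2 + 13*b - 144) - 132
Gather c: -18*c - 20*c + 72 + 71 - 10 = 133 - 38*c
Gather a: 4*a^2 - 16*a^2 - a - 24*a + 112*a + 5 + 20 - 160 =-12*a^2 + 87*a - 135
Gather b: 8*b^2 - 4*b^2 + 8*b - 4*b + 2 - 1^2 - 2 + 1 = 4*b^2 + 4*b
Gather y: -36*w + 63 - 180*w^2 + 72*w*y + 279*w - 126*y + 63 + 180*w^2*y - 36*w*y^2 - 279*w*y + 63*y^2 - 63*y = -180*w^2 + 243*w + y^2*(63 - 36*w) + y*(180*w^2 - 207*w - 189) + 126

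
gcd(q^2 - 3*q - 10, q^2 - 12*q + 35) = q - 5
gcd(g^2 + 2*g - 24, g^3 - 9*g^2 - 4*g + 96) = g - 4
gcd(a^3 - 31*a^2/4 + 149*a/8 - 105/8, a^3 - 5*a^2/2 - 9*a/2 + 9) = a - 3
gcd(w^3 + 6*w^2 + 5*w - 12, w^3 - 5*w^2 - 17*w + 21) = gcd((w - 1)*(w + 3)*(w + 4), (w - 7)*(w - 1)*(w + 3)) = w^2 + 2*w - 3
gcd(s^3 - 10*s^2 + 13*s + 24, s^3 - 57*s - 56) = s^2 - 7*s - 8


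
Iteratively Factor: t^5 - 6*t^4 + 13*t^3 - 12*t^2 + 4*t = (t)*(t^4 - 6*t^3 + 13*t^2 - 12*t + 4) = t*(t - 2)*(t^3 - 4*t^2 + 5*t - 2) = t*(t - 2)*(t - 1)*(t^2 - 3*t + 2) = t*(t - 2)^2*(t - 1)*(t - 1)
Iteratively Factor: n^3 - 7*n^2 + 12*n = (n - 4)*(n^2 - 3*n) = n*(n - 4)*(n - 3)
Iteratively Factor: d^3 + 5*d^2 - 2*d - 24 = (d + 4)*(d^2 + d - 6) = (d - 2)*(d + 4)*(d + 3)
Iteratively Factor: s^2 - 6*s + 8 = (s - 4)*(s - 2)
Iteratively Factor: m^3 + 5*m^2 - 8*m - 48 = (m + 4)*(m^2 + m - 12) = (m - 3)*(m + 4)*(m + 4)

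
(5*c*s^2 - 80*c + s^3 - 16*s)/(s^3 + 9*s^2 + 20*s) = (5*c*s - 20*c + s^2 - 4*s)/(s*(s + 5))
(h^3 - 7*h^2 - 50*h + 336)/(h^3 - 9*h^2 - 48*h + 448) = (h - 6)/(h - 8)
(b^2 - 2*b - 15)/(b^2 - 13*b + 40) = (b + 3)/(b - 8)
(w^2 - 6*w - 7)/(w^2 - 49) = (w + 1)/(w + 7)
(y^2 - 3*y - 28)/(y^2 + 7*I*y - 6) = (y^2 - 3*y - 28)/(y^2 + 7*I*y - 6)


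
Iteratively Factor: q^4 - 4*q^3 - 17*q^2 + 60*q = (q - 5)*(q^3 + q^2 - 12*q) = (q - 5)*(q + 4)*(q^2 - 3*q) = (q - 5)*(q - 3)*(q + 4)*(q)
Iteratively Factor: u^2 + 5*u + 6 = (u + 2)*(u + 3)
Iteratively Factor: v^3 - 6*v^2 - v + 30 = (v + 2)*(v^2 - 8*v + 15) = (v - 5)*(v + 2)*(v - 3)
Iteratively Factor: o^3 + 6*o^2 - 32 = (o + 4)*(o^2 + 2*o - 8) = (o + 4)^2*(o - 2)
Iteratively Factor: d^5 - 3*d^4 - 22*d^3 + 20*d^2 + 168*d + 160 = (d + 2)*(d^4 - 5*d^3 - 12*d^2 + 44*d + 80) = (d - 4)*(d + 2)*(d^3 - d^2 - 16*d - 20) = (d - 4)*(d + 2)^2*(d^2 - 3*d - 10) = (d - 5)*(d - 4)*(d + 2)^2*(d + 2)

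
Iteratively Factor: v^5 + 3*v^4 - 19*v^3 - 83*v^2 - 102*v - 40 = (v + 2)*(v^4 + v^3 - 21*v^2 - 41*v - 20) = (v + 1)*(v + 2)*(v^3 - 21*v - 20) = (v + 1)*(v + 2)*(v + 4)*(v^2 - 4*v - 5) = (v + 1)^2*(v + 2)*(v + 4)*(v - 5)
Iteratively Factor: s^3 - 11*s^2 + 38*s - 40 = (s - 5)*(s^2 - 6*s + 8) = (s - 5)*(s - 2)*(s - 4)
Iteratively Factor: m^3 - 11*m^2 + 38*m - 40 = (m - 5)*(m^2 - 6*m + 8) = (m - 5)*(m - 2)*(m - 4)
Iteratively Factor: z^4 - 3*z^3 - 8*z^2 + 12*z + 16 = (z - 4)*(z^3 + z^2 - 4*z - 4) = (z - 4)*(z + 1)*(z^2 - 4) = (z - 4)*(z + 1)*(z + 2)*(z - 2)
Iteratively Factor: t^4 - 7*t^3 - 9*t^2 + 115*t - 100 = (t + 4)*(t^3 - 11*t^2 + 35*t - 25) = (t - 5)*(t + 4)*(t^2 - 6*t + 5) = (t - 5)^2*(t + 4)*(t - 1)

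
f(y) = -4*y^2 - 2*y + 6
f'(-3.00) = 22.00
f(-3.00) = -24.00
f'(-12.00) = 94.00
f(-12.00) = -546.00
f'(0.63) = -7.04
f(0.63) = 3.15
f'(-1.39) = 9.12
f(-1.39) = 1.05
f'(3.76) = -32.08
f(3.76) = -58.07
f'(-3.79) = 28.32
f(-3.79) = -43.88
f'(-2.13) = 15.04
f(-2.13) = -7.89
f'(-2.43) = 17.44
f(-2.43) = -12.76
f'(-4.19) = 31.52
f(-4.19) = -55.84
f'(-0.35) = 0.80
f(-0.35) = 6.21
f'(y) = -8*y - 2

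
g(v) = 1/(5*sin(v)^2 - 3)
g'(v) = -10*sin(v)*cos(v)/(5*sin(v)^2 - 3)^2 = -20*sin(2*v)/(5*cos(2*v) + 1)^2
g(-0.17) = -0.35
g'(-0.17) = 0.20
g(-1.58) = 0.50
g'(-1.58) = -0.02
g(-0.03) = -0.33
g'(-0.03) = 0.03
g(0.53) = -0.58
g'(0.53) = -1.47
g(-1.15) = 0.86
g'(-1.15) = 2.74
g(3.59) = -0.49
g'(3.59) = -0.92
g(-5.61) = -0.95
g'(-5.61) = -4.37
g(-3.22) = -0.34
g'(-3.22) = 0.09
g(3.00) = -0.34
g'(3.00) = 0.17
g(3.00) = -0.34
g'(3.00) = 0.17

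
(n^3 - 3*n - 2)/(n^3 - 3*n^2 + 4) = (n + 1)/(n - 2)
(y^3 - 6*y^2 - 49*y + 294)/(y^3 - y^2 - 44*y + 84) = (y - 7)/(y - 2)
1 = 1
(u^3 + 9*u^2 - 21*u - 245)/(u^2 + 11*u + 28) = (u^2 + 2*u - 35)/(u + 4)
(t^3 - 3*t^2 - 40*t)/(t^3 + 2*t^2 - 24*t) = (t^2 - 3*t - 40)/(t^2 + 2*t - 24)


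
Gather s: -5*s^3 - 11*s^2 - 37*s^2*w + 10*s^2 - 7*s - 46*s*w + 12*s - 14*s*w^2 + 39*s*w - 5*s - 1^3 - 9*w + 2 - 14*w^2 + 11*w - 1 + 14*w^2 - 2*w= -5*s^3 + s^2*(-37*w - 1) + s*(-14*w^2 - 7*w)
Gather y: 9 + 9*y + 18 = 9*y + 27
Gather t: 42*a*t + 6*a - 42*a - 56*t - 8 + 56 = -36*a + t*(42*a - 56) + 48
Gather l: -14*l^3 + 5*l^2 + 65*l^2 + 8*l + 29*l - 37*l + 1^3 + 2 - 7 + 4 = -14*l^3 + 70*l^2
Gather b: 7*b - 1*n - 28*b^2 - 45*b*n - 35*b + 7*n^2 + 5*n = -28*b^2 + b*(-45*n - 28) + 7*n^2 + 4*n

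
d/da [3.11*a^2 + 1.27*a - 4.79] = 6.22*a + 1.27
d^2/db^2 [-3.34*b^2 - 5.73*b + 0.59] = -6.68000000000000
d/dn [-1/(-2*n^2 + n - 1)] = (1 - 4*n)/(2*n^2 - n + 1)^2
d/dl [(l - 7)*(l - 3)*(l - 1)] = 3*l^2 - 22*l + 31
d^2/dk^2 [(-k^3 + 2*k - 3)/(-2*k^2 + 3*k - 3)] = 2*(-5*k^3 + 9*k^2 + 9*k - 9)/(8*k^6 - 36*k^5 + 90*k^4 - 135*k^3 + 135*k^2 - 81*k + 27)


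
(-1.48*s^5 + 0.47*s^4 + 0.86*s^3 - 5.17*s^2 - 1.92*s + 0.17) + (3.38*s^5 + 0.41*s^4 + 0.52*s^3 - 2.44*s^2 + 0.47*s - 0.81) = 1.9*s^5 + 0.88*s^4 + 1.38*s^3 - 7.61*s^2 - 1.45*s - 0.64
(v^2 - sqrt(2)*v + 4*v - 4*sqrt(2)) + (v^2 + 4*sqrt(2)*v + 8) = 2*v^2 + 4*v + 3*sqrt(2)*v - 4*sqrt(2) + 8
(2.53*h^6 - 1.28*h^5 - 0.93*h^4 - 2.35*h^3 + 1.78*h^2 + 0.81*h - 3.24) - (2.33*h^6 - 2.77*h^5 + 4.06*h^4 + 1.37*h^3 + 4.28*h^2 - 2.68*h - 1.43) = 0.2*h^6 + 1.49*h^5 - 4.99*h^4 - 3.72*h^3 - 2.5*h^2 + 3.49*h - 1.81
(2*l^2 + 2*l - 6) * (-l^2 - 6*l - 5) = -2*l^4 - 14*l^3 - 16*l^2 + 26*l + 30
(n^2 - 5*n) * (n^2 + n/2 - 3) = n^4 - 9*n^3/2 - 11*n^2/2 + 15*n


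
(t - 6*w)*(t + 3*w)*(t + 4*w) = t^3 + t^2*w - 30*t*w^2 - 72*w^3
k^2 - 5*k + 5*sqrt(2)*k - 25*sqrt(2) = (k - 5)*(k + 5*sqrt(2))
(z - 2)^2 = z^2 - 4*z + 4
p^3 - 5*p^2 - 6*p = p*(p - 6)*(p + 1)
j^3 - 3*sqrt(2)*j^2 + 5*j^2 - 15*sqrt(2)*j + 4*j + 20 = (j + 5)*(j - 2*sqrt(2))*(j - sqrt(2))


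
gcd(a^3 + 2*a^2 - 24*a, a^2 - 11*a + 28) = a - 4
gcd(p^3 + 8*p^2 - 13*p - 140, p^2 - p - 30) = p + 5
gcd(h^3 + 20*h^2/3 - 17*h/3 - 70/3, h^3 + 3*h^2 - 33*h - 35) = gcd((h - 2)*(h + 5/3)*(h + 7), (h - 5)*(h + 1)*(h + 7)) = h + 7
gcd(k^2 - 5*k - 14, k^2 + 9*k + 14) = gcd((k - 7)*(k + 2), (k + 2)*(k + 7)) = k + 2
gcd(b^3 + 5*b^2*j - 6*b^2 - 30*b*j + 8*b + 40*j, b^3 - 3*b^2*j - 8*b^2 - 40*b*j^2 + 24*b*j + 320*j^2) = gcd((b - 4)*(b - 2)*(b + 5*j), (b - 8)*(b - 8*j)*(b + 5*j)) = b + 5*j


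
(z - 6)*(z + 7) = z^2 + z - 42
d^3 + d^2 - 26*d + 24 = (d - 4)*(d - 1)*(d + 6)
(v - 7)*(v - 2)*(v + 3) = v^3 - 6*v^2 - 13*v + 42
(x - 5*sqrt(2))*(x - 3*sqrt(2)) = x^2 - 8*sqrt(2)*x + 30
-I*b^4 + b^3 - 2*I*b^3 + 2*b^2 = b^2*(b + 2)*(-I*b + 1)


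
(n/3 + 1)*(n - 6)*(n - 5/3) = n^3/3 - 14*n^2/9 - 13*n/3 + 10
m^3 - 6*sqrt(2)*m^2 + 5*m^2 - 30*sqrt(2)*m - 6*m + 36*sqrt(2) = (m - 1)*(m + 6)*(m - 6*sqrt(2))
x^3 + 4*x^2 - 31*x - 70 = (x - 5)*(x + 2)*(x + 7)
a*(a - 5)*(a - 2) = a^3 - 7*a^2 + 10*a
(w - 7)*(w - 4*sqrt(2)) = w^2 - 7*w - 4*sqrt(2)*w + 28*sqrt(2)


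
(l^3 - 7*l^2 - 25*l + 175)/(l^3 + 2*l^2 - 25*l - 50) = (l - 7)/(l + 2)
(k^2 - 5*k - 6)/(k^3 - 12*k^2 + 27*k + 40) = (k - 6)/(k^2 - 13*k + 40)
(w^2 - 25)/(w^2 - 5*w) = (w + 5)/w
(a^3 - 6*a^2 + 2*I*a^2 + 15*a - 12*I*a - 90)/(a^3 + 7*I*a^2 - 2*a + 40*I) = (a^2 - 3*a*(2 + I) + 18*I)/(a^2 + 2*I*a + 8)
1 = 1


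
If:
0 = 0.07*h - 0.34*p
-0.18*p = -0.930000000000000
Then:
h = 25.10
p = 5.17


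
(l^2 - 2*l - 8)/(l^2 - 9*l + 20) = (l + 2)/(l - 5)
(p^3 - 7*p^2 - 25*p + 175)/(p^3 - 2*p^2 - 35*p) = (p - 5)/p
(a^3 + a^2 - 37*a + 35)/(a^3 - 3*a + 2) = (a^2 + 2*a - 35)/(a^2 + a - 2)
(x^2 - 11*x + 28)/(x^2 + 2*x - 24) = (x - 7)/(x + 6)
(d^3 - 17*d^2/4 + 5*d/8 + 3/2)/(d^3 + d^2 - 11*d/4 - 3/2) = (4*d^2 - 19*d + 12)/(2*(2*d^2 + d - 6))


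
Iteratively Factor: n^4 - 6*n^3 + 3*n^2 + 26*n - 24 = (n + 2)*(n^3 - 8*n^2 + 19*n - 12) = (n - 1)*(n + 2)*(n^2 - 7*n + 12) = (n - 3)*(n - 1)*(n + 2)*(n - 4)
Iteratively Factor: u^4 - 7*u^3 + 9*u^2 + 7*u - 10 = (u - 5)*(u^3 - 2*u^2 - u + 2) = (u - 5)*(u + 1)*(u^2 - 3*u + 2) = (u - 5)*(u - 2)*(u + 1)*(u - 1)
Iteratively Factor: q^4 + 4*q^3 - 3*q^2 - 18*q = (q)*(q^3 + 4*q^2 - 3*q - 18) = q*(q + 3)*(q^2 + q - 6) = q*(q - 2)*(q + 3)*(q + 3)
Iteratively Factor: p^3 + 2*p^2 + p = (p + 1)*(p^2 + p) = p*(p + 1)*(p + 1)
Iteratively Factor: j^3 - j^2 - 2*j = (j)*(j^2 - j - 2) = j*(j - 2)*(j + 1)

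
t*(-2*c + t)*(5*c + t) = -10*c^2*t + 3*c*t^2 + t^3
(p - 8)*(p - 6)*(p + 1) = p^3 - 13*p^2 + 34*p + 48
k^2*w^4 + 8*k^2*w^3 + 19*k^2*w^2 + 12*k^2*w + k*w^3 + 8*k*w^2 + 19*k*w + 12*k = (w + 3)*(w + 4)*(k*w + 1)*(k*w + k)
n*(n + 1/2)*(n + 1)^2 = n^4 + 5*n^3/2 + 2*n^2 + n/2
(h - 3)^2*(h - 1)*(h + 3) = h^4 - 4*h^3 - 6*h^2 + 36*h - 27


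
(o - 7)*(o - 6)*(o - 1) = o^3 - 14*o^2 + 55*o - 42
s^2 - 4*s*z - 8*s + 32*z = (s - 8)*(s - 4*z)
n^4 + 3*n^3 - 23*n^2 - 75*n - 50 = (n - 5)*(n + 1)*(n + 2)*(n + 5)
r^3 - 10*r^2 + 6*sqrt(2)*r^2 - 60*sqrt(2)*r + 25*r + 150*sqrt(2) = (r - 5)^2*(r + 6*sqrt(2))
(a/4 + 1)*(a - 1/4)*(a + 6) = a^3/4 + 39*a^2/16 + 43*a/8 - 3/2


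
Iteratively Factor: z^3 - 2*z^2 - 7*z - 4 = (z + 1)*(z^2 - 3*z - 4) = (z + 1)^2*(z - 4)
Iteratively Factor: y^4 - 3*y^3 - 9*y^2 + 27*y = (y + 3)*(y^3 - 6*y^2 + 9*y) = (y - 3)*(y + 3)*(y^2 - 3*y) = (y - 3)^2*(y + 3)*(y)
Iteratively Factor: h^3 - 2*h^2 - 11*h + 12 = (h + 3)*(h^2 - 5*h + 4) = (h - 1)*(h + 3)*(h - 4)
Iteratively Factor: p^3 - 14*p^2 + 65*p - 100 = (p - 4)*(p^2 - 10*p + 25) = (p - 5)*(p - 4)*(p - 5)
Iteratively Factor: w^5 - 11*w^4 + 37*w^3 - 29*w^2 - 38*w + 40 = (w - 4)*(w^4 - 7*w^3 + 9*w^2 + 7*w - 10) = (w - 4)*(w - 1)*(w^3 - 6*w^2 + 3*w + 10) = (w - 4)*(w - 2)*(w - 1)*(w^2 - 4*w - 5) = (w - 4)*(w - 2)*(w - 1)*(w + 1)*(w - 5)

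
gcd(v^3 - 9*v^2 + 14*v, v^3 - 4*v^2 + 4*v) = v^2 - 2*v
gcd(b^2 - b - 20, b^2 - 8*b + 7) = 1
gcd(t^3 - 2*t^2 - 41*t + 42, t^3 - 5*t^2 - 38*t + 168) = t^2 - t - 42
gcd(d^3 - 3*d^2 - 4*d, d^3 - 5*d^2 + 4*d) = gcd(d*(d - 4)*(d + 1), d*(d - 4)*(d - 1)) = d^2 - 4*d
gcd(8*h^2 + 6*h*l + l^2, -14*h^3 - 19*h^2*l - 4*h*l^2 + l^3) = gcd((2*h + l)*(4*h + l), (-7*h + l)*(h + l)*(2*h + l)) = 2*h + l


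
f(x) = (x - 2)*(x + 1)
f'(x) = 2*x - 1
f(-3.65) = 14.97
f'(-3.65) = -8.30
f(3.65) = 7.67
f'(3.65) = 6.30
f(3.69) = 7.93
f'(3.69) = 6.38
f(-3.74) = 15.73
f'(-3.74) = -8.48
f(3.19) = 4.99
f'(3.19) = 5.38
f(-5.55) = 34.35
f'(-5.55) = -12.10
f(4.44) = 13.27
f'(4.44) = 7.88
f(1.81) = -0.53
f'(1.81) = 2.62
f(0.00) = -2.00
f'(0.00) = -1.00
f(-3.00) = 10.00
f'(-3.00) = -7.00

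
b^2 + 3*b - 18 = (b - 3)*(b + 6)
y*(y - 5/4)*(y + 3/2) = y^3 + y^2/4 - 15*y/8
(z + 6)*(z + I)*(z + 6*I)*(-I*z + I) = -I*z^4 + 7*z^3 - 5*I*z^3 + 35*z^2 + 12*I*z^2 - 42*z + 30*I*z - 36*I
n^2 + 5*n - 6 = (n - 1)*(n + 6)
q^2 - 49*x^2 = (q - 7*x)*(q + 7*x)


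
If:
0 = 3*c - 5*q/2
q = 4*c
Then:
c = 0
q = 0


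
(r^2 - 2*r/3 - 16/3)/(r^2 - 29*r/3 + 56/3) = (r + 2)/(r - 7)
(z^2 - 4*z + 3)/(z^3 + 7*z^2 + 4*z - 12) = (z - 3)/(z^2 + 8*z + 12)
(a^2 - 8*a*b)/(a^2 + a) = (a - 8*b)/(a + 1)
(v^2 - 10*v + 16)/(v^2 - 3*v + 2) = (v - 8)/(v - 1)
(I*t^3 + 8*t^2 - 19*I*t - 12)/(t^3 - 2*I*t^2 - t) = (I*t^2 + 7*t - 12*I)/(t*(t - I))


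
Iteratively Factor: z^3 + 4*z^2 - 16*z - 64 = (z - 4)*(z^2 + 8*z + 16) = (z - 4)*(z + 4)*(z + 4)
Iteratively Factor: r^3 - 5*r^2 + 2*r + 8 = (r + 1)*(r^2 - 6*r + 8) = (r - 4)*(r + 1)*(r - 2)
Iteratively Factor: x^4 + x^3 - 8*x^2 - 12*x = (x - 3)*(x^3 + 4*x^2 + 4*x) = (x - 3)*(x + 2)*(x^2 + 2*x) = (x - 3)*(x + 2)^2*(x)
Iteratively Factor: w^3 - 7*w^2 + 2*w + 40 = (w - 4)*(w^2 - 3*w - 10) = (w - 5)*(w - 4)*(w + 2)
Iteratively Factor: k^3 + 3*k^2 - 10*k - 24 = (k - 3)*(k^2 + 6*k + 8) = (k - 3)*(k + 2)*(k + 4)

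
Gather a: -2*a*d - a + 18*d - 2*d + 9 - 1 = a*(-2*d - 1) + 16*d + 8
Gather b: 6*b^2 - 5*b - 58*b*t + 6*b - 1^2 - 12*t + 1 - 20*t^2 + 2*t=6*b^2 + b*(1 - 58*t) - 20*t^2 - 10*t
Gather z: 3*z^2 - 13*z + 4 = 3*z^2 - 13*z + 4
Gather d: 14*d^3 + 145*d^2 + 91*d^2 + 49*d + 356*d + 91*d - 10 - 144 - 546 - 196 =14*d^3 + 236*d^2 + 496*d - 896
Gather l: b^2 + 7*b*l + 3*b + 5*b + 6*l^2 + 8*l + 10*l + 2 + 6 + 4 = b^2 + 8*b + 6*l^2 + l*(7*b + 18) + 12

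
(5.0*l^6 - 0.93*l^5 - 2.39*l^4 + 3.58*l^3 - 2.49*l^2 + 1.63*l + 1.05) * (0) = 0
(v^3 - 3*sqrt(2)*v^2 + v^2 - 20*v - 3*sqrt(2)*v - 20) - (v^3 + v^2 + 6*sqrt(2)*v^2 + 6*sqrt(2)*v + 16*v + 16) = -9*sqrt(2)*v^2 - 36*v - 9*sqrt(2)*v - 36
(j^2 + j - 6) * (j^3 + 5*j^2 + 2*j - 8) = j^5 + 6*j^4 + j^3 - 36*j^2 - 20*j + 48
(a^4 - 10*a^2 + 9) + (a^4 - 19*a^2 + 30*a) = 2*a^4 - 29*a^2 + 30*a + 9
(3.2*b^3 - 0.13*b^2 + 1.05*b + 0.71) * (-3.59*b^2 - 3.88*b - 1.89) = -11.488*b^5 - 11.9493*b^4 - 9.3131*b^3 - 6.3772*b^2 - 4.7393*b - 1.3419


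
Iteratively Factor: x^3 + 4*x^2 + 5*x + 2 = (x + 1)*(x^2 + 3*x + 2) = (x + 1)*(x + 2)*(x + 1)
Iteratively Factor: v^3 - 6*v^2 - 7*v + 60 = (v - 4)*(v^2 - 2*v - 15) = (v - 5)*(v - 4)*(v + 3)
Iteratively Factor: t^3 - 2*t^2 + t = (t - 1)*(t^2 - t) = (t - 1)^2*(t)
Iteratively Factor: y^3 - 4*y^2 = (y - 4)*(y^2) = y*(y - 4)*(y)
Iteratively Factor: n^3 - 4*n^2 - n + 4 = (n - 1)*(n^2 - 3*n - 4) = (n - 1)*(n + 1)*(n - 4)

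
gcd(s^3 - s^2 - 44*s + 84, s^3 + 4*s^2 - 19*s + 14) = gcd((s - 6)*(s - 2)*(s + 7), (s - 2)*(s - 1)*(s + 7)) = s^2 + 5*s - 14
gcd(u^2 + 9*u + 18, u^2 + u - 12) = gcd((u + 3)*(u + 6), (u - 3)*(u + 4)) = 1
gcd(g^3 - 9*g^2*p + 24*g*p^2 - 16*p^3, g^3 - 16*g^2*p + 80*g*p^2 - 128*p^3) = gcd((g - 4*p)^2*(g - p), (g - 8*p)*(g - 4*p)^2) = g^2 - 8*g*p + 16*p^2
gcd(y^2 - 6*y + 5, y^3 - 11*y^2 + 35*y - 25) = y^2 - 6*y + 5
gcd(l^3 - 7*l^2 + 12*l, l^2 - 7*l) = l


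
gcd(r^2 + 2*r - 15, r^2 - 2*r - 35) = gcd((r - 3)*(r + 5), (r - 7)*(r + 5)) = r + 5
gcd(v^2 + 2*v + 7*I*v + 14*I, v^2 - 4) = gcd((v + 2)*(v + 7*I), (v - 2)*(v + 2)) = v + 2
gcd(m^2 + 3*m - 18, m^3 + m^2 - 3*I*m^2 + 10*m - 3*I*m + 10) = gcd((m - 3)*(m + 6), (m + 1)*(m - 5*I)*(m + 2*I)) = 1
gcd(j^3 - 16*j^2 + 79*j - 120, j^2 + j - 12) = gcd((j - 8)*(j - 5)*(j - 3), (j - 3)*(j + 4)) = j - 3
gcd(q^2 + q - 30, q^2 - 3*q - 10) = q - 5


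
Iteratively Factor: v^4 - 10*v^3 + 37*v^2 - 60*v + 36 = (v - 2)*(v^3 - 8*v^2 + 21*v - 18) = (v - 2)^2*(v^2 - 6*v + 9) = (v - 3)*(v - 2)^2*(v - 3)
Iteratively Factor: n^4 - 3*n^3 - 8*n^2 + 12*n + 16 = (n - 4)*(n^3 + n^2 - 4*n - 4) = (n - 4)*(n + 1)*(n^2 - 4) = (n - 4)*(n + 1)*(n + 2)*(n - 2)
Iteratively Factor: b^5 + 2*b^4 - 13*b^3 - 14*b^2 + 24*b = (b)*(b^4 + 2*b^3 - 13*b^2 - 14*b + 24) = b*(b + 4)*(b^3 - 2*b^2 - 5*b + 6) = b*(b - 3)*(b + 4)*(b^2 + b - 2) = b*(b - 3)*(b + 2)*(b + 4)*(b - 1)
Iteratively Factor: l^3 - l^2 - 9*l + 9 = (l - 3)*(l^2 + 2*l - 3) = (l - 3)*(l - 1)*(l + 3)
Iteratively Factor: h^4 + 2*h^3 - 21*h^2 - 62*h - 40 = (h - 5)*(h^3 + 7*h^2 + 14*h + 8) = (h - 5)*(h + 4)*(h^2 + 3*h + 2) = (h - 5)*(h + 2)*(h + 4)*(h + 1)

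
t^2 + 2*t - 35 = (t - 5)*(t + 7)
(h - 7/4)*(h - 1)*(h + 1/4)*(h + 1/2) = h^4 - 2*h^3 - 3*h^2/16 + 31*h/32 + 7/32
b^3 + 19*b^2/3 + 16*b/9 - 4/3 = (b - 1/3)*(b + 2/3)*(b + 6)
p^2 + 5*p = p*(p + 5)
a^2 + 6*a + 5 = (a + 1)*(a + 5)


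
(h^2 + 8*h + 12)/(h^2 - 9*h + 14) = (h^2 + 8*h + 12)/(h^2 - 9*h + 14)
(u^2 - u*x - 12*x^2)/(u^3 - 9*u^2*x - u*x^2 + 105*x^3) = (u - 4*x)/(u^2 - 12*u*x + 35*x^2)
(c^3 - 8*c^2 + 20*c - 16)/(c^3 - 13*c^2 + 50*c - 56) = (c - 2)/(c - 7)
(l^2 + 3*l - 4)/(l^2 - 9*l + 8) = (l + 4)/(l - 8)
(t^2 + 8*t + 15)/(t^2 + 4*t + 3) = (t + 5)/(t + 1)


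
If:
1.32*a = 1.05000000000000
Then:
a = 0.80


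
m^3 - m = m*(m - 1)*(m + 1)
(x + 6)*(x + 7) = x^2 + 13*x + 42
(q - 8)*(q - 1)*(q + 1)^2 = q^4 - 7*q^3 - 9*q^2 + 7*q + 8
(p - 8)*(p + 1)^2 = p^3 - 6*p^2 - 15*p - 8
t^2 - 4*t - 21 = (t - 7)*(t + 3)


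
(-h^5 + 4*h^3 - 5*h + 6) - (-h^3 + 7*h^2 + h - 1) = -h^5 + 5*h^3 - 7*h^2 - 6*h + 7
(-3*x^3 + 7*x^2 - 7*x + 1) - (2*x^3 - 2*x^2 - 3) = -5*x^3 + 9*x^2 - 7*x + 4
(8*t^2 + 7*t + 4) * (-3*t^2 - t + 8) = -24*t^4 - 29*t^3 + 45*t^2 + 52*t + 32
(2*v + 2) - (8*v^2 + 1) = -8*v^2 + 2*v + 1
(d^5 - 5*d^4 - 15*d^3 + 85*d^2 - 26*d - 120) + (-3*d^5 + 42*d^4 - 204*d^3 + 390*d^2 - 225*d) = -2*d^5 + 37*d^4 - 219*d^3 + 475*d^2 - 251*d - 120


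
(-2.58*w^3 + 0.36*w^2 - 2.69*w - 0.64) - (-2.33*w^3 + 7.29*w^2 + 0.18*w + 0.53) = -0.25*w^3 - 6.93*w^2 - 2.87*w - 1.17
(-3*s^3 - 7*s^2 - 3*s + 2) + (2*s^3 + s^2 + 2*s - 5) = -s^3 - 6*s^2 - s - 3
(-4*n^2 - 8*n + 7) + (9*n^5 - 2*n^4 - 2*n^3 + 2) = 9*n^5 - 2*n^4 - 2*n^3 - 4*n^2 - 8*n + 9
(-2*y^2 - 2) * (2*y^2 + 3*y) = -4*y^4 - 6*y^3 - 4*y^2 - 6*y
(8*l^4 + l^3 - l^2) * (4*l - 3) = 32*l^5 - 20*l^4 - 7*l^3 + 3*l^2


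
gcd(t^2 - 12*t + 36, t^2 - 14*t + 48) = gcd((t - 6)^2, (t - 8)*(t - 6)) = t - 6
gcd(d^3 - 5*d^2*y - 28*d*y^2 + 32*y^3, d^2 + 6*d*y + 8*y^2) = d + 4*y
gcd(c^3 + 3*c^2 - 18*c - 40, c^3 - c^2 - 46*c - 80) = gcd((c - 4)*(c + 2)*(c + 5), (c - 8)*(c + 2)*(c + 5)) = c^2 + 7*c + 10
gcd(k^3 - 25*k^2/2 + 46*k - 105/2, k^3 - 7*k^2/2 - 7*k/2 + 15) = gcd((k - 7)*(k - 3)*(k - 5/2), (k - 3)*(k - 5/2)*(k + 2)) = k^2 - 11*k/2 + 15/2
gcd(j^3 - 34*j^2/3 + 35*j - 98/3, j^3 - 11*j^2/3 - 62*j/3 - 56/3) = j - 7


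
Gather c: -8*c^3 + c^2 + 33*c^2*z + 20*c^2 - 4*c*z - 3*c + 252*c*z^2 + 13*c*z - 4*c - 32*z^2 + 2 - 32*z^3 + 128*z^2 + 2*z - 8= -8*c^3 + c^2*(33*z + 21) + c*(252*z^2 + 9*z - 7) - 32*z^3 + 96*z^2 + 2*z - 6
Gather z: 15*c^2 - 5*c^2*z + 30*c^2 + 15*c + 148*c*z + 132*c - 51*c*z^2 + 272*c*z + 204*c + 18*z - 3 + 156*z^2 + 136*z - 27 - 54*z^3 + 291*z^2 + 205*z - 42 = 45*c^2 + 351*c - 54*z^3 + z^2*(447 - 51*c) + z*(-5*c^2 + 420*c + 359) - 72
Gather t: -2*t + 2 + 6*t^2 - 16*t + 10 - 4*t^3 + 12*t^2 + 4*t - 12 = -4*t^3 + 18*t^2 - 14*t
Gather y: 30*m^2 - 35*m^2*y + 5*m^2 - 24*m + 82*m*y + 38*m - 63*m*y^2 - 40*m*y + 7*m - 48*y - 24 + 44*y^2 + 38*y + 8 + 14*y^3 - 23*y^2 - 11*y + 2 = 35*m^2 + 21*m + 14*y^3 + y^2*(21 - 63*m) + y*(-35*m^2 + 42*m - 21) - 14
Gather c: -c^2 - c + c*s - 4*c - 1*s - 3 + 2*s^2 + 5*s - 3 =-c^2 + c*(s - 5) + 2*s^2 + 4*s - 6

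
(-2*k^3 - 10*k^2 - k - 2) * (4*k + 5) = -8*k^4 - 50*k^3 - 54*k^2 - 13*k - 10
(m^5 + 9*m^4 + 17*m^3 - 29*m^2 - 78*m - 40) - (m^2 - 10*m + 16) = m^5 + 9*m^4 + 17*m^3 - 30*m^2 - 68*m - 56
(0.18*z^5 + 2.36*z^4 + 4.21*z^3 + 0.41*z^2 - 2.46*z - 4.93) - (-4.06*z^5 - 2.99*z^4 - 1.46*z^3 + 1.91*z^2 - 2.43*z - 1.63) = 4.24*z^5 + 5.35*z^4 + 5.67*z^3 - 1.5*z^2 - 0.0299999999999998*z - 3.3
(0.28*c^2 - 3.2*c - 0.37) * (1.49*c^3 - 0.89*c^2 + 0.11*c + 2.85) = 0.4172*c^5 - 5.0172*c^4 + 2.3275*c^3 + 0.7753*c^2 - 9.1607*c - 1.0545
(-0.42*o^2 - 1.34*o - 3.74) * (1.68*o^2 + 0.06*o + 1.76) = -0.7056*o^4 - 2.2764*o^3 - 7.1028*o^2 - 2.5828*o - 6.5824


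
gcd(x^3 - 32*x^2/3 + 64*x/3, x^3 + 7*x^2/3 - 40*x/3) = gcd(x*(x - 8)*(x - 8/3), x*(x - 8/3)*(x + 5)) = x^2 - 8*x/3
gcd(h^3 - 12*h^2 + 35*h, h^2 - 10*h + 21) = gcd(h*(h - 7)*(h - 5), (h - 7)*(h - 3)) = h - 7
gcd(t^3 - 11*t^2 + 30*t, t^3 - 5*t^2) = t^2 - 5*t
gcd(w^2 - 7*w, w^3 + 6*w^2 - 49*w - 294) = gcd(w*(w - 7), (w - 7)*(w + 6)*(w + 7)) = w - 7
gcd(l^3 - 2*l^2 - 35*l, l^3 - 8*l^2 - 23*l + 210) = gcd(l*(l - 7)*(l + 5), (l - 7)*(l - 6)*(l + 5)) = l^2 - 2*l - 35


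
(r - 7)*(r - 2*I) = r^2 - 7*r - 2*I*r + 14*I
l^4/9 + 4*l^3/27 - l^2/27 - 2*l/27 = l*(l/3 + 1/3)^2*(l - 2/3)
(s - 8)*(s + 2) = s^2 - 6*s - 16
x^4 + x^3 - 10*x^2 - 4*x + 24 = (x - 2)^2*(x + 2)*(x + 3)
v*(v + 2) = v^2 + 2*v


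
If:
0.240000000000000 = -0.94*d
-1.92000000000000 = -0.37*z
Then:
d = -0.26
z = 5.19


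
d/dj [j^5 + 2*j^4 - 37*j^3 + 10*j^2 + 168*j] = 5*j^4 + 8*j^3 - 111*j^2 + 20*j + 168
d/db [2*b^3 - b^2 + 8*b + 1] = 6*b^2 - 2*b + 8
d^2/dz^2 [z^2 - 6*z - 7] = 2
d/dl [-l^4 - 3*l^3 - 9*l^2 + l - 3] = -4*l^3 - 9*l^2 - 18*l + 1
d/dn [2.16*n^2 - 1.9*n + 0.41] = 4.32*n - 1.9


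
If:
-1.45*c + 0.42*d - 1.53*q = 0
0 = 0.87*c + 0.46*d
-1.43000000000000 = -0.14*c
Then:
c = 10.21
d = -19.32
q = -14.98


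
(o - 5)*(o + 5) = o^2 - 25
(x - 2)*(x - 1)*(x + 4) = x^3 + x^2 - 10*x + 8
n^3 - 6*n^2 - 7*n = n*(n - 7)*(n + 1)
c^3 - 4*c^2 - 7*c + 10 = (c - 5)*(c - 1)*(c + 2)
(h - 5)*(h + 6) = h^2 + h - 30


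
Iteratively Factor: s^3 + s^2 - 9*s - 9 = (s + 3)*(s^2 - 2*s - 3) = (s + 1)*(s + 3)*(s - 3)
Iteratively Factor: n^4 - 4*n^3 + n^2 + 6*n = (n - 2)*(n^3 - 2*n^2 - 3*n) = n*(n - 2)*(n^2 - 2*n - 3) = n*(n - 3)*(n - 2)*(n + 1)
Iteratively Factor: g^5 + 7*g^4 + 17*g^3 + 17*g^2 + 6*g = (g + 1)*(g^4 + 6*g^3 + 11*g^2 + 6*g) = g*(g + 1)*(g^3 + 6*g^2 + 11*g + 6) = g*(g + 1)*(g + 3)*(g^2 + 3*g + 2) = g*(g + 1)*(g + 2)*(g + 3)*(g + 1)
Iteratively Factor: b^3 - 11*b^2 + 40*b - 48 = (b - 3)*(b^2 - 8*b + 16) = (b - 4)*(b - 3)*(b - 4)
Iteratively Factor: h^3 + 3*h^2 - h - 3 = (h + 3)*(h^2 - 1) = (h + 1)*(h + 3)*(h - 1)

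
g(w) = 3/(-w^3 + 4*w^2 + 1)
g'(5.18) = 0.12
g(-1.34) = 0.28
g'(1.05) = -0.84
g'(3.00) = 0.09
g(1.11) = 0.66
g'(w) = 3*(3*w^2 - 8*w)/(-w^3 + 4*w^2 + 1)^2 = 3*w*(3*w - 8)/(-w^3 + 4*w^2 + 1)^2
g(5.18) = -0.10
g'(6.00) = 0.04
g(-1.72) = 0.17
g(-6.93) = 0.01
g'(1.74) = -0.24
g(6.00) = -0.04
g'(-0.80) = 1.51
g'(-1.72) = 0.21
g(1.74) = 0.38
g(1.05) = 0.71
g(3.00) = 0.30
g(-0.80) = 0.74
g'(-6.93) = 0.00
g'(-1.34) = 0.43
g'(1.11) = -0.75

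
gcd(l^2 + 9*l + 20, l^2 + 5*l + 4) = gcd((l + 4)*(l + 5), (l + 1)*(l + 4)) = l + 4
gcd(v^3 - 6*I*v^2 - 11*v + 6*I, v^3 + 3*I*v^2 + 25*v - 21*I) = v^2 - 4*I*v - 3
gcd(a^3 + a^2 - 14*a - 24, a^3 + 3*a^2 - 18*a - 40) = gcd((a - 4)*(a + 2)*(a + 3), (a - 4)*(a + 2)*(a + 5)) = a^2 - 2*a - 8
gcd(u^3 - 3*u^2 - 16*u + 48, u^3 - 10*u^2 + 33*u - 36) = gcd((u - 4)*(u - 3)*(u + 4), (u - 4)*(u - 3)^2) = u^2 - 7*u + 12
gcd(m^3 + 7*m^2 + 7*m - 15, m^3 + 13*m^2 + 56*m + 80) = m + 5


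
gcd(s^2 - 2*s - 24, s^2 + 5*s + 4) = s + 4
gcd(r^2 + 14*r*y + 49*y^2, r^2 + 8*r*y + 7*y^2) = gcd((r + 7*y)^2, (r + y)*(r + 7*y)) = r + 7*y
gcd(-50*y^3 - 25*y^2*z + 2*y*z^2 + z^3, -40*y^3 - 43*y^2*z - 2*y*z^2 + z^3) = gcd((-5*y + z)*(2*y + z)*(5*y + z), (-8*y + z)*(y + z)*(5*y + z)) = 5*y + z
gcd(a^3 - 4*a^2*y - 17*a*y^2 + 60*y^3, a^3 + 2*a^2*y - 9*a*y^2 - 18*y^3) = -a + 3*y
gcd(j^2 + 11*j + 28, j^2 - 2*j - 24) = j + 4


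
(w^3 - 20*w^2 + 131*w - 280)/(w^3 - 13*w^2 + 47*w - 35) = (w - 8)/(w - 1)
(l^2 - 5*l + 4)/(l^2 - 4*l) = (l - 1)/l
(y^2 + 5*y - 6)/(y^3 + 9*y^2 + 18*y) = (y - 1)/(y*(y + 3))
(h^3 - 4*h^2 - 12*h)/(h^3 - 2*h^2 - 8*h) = (h - 6)/(h - 4)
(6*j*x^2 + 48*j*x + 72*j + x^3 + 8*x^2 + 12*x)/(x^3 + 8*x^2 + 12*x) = (6*j + x)/x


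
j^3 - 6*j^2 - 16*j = j*(j - 8)*(j + 2)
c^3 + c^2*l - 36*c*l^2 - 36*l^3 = (c - 6*l)*(c + l)*(c + 6*l)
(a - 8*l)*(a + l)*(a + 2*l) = a^3 - 5*a^2*l - 22*a*l^2 - 16*l^3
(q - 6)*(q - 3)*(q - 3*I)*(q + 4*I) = q^4 - 9*q^3 + I*q^3 + 30*q^2 - 9*I*q^2 - 108*q + 18*I*q + 216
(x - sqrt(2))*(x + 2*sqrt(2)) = x^2 + sqrt(2)*x - 4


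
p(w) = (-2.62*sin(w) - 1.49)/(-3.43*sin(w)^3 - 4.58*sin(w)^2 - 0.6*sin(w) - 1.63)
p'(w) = (-2.62*sin(w) - 1.49)*(10.29*sin(w)^2*cos(w) + 9.16*sin(w)*cos(w) + 0.6*cos(w))/(-3.43*sin(w)^3 - 4.58*sin(w)^2 - 0.6*sin(w) - 1.63)^2 - 2.62*cos(w)/(-3.43*sin(w)^3 - 4.58*sin(w)^2 - 0.6*sin(w) - 1.63) = (-17.9732*sin(w)^3 - 27.3317*sin(w)^2 - 13.6484*sin(w) + 3.3766)*cos(w)/(11.7649*sin(w)^6 + 31.4188*sin(w)^5 + 25.0924*sin(w)^4 + 16.6778*sin(w)^3 + 15.2908*sin(w)^2 + 1.956*sin(w) + 2.6569)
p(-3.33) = 1.03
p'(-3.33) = 0.07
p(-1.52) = -0.52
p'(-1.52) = 0.08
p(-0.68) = -0.07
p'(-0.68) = 0.89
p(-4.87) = 0.41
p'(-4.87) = -0.08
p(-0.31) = 0.39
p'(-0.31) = 1.66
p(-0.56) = 0.05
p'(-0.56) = 1.09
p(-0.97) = -0.29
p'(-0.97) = 0.64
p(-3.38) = 1.02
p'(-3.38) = 0.36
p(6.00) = 0.43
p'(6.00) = 1.72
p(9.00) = 0.89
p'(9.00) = 0.89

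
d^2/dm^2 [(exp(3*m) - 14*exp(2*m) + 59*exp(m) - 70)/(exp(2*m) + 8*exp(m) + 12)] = (exp(6*m) + 24*exp(5*m) + 451*exp(4*m) + 80*exp(3*m) - 8664*exp(2*m) - 14848*exp(m) + 15216)*exp(m)/(exp(6*m) + 24*exp(5*m) + 228*exp(4*m) + 1088*exp(3*m) + 2736*exp(2*m) + 3456*exp(m) + 1728)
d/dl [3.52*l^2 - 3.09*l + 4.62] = 7.04*l - 3.09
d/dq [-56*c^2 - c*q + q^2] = -c + 2*q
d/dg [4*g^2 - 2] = 8*g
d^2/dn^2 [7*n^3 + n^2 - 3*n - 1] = 42*n + 2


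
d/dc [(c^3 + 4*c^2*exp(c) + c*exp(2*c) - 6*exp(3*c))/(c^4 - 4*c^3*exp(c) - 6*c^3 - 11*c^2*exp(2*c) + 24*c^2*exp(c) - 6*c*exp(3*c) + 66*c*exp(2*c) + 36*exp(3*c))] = (-2*(c^3 + 4*c^2*exp(c) + c*exp(2*c) - 6*exp(3*c))*(-2*c^3*exp(c) + 2*c^3 - 11*c^2*exp(2*c) + 6*c^2*exp(c) - 9*c^2 - 9*c*exp(3*c) + 55*c*exp(2*c) + 24*c*exp(c) + 51*exp(3*c) + 33*exp(2*c)) + (4*c^2*exp(c) + 3*c^2 + 2*c*exp(2*c) + 8*c*exp(c) - 18*exp(3*c) + exp(2*c))*(c^4 - 4*c^3*exp(c) - 6*c^3 - 11*c^2*exp(2*c) + 24*c^2*exp(c) - 6*c*exp(3*c) + 66*c*exp(2*c) + 36*exp(3*c)))/(c^4 - 4*c^3*exp(c) - 6*c^3 - 11*c^2*exp(2*c) + 24*c^2*exp(c) - 6*c*exp(3*c) + 66*c*exp(2*c) + 36*exp(3*c))^2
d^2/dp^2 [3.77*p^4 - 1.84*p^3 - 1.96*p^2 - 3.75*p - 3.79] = 45.24*p^2 - 11.04*p - 3.92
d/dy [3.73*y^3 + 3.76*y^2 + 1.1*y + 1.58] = 11.19*y^2 + 7.52*y + 1.1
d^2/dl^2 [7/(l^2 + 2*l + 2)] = 14*(-l^2 - 2*l + 4*(l + 1)^2 - 2)/(l^2 + 2*l + 2)^3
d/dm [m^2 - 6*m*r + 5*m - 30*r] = 2*m - 6*r + 5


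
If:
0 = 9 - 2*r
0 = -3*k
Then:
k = 0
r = 9/2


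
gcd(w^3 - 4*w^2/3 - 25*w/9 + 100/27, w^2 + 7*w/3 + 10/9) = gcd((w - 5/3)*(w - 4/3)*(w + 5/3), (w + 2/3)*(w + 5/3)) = w + 5/3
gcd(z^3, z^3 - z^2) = z^2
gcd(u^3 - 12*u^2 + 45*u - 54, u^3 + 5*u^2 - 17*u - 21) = u - 3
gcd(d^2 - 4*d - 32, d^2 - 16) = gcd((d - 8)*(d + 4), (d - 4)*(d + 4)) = d + 4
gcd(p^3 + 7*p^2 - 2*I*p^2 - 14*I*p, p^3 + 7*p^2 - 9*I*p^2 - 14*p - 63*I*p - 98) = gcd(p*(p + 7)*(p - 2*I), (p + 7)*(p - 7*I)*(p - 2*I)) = p^2 + p*(7 - 2*I) - 14*I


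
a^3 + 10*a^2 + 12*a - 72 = (a - 2)*(a + 6)^2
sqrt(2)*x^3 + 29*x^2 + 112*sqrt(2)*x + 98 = (x + 7*sqrt(2))^2*(sqrt(2)*x + 1)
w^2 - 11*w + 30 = (w - 6)*(w - 5)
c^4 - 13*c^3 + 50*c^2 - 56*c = c*(c - 7)*(c - 4)*(c - 2)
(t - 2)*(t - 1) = t^2 - 3*t + 2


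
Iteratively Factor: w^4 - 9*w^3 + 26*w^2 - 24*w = (w - 4)*(w^3 - 5*w^2 + 6*w) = (w - 4)*(w - 3)*(w^2 - 2*w) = (w - 4)*(w - 3)*(w - 2)*(w)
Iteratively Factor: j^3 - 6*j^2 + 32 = (j - 4)*(j^2 - 2*j - 8) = (j - 4)^2*(j + 2)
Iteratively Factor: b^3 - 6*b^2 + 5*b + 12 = (b + 1)*(b^2 - 7*b + 12) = (b - 4)*(b + 1)*(b - 3)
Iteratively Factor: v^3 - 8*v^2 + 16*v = (v - 4)*(v^2 - 4*v) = v*(v - 4)*(v - 4)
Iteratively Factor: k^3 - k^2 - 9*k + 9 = (k - 1)*(k^2 - 9) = (k - 3)*(k - 1)*(k + 3)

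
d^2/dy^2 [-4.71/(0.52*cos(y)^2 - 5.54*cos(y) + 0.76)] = (5.094336*(1 - cos(y)^2)^2 - 40.705704*cos(y)^3 + 139.659036*cos(y)^2 + 101.242392*cos(y) - 290.486424)/(0.52*cos(y)^2 - 5.54*cos(y) + 0.76)^3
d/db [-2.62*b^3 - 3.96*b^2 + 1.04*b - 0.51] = -7.86*b^2 - 7.92*b + 1.04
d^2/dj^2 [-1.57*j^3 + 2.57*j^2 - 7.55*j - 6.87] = 5.14 - 9.42*j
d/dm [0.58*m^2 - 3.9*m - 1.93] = 1.16*m - 3.9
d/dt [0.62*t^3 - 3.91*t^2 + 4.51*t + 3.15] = 1.86*t^2 - 7.82*t + 4.51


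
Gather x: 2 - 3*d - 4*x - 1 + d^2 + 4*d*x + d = d^2 - 2*d + x*(4*d - 4) + 1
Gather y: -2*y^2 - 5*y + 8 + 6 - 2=-2*y^2 - 5*y + 12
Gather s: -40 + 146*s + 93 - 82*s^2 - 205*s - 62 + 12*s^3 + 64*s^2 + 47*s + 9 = 12*s^3 - 18*s^2 - 12*s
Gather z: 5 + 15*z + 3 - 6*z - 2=9*z + 6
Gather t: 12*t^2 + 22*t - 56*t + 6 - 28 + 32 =12*t^2 - 34*t + 10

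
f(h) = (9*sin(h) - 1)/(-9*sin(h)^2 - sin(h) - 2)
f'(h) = (18*sin(h)*cos(h) + cos(h))*(9*sin(h) - 1)/(-9*sin(h)^2 - sin(h) - 2)^2 + 9*cos(h)/(-9*sin(h)^2 - sin(h) - 2) = (81*sin(h)^2 - 18*sin(h) - 19)*cos(h)/(9*sin(h)^2 + sin(h) + 2)^2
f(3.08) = 0.21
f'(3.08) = 4.50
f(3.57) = 1.51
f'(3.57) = -0.23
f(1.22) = -0.69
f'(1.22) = 0.10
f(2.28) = -0.73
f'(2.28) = -0.14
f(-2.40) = 1.30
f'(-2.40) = -0.75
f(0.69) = -0.75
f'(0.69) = 0.05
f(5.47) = 1.25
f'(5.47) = 0.70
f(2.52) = -0.75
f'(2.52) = 0.05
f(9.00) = -0.69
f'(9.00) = 0.74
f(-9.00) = 1.51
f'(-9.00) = -0.20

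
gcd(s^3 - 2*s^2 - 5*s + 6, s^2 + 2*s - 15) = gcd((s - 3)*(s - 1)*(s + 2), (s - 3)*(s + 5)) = s - 3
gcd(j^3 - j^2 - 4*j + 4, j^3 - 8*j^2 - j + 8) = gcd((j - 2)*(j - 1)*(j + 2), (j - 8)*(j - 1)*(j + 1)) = j - 1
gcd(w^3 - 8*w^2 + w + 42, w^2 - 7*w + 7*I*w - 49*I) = w - 7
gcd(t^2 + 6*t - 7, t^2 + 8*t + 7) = t + 7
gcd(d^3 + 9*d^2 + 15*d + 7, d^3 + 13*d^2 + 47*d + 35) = d^2 + 8*d + 7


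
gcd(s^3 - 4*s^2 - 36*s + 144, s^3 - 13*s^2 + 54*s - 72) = s^2 - 10*s + 24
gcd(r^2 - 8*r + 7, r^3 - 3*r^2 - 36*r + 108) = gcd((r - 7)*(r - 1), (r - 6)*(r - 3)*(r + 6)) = 1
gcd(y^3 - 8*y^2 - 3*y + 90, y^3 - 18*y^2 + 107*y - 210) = y^2 - 11*y + 30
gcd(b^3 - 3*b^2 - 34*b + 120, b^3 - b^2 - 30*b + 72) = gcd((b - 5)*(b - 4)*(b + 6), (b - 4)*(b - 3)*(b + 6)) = b^2 + 2*b - 24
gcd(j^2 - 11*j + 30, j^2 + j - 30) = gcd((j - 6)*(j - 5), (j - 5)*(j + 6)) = j - 5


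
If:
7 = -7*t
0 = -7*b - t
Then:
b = 1/7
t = -1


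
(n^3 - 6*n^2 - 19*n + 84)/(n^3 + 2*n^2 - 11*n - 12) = (n - 7)/(n + 1)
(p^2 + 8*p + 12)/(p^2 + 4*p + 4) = (p + 6)/(p + 2)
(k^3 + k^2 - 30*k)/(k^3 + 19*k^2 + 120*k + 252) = k*(k - 5)/(k^2 + 13*k + 42)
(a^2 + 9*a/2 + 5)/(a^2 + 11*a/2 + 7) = (2*a + 5)/(2*a + 7)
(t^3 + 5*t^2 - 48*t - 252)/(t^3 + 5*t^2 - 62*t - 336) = (t^2 - t - 42)/(t^2 - t - 56)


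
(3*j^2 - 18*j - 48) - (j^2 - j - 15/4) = 2*j^2 - 17*j - 177/4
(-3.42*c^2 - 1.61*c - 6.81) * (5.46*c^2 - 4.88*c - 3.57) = -18.6732*c^4 + 7.899*c^3 - 17.1164*c^2 + 38.9805*c + 24.3117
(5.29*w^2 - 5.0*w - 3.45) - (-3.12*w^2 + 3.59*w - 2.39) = 8.41*w^2 - 8.59*w - 1.06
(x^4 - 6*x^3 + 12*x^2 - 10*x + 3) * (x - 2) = x^5 - 8*x^4 + 24*x^3 - 34*x^2 + 23*x - 6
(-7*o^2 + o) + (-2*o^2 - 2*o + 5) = -9*o^2 - o + 5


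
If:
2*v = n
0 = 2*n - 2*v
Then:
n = 0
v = 0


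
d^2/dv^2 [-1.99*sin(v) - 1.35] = 1.99*sin(v)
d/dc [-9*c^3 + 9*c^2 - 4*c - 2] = -27*c^2 + 18*c - 4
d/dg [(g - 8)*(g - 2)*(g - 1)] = 3*g^2 - 22*g + 26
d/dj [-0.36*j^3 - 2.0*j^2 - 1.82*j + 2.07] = -1.08*j^2 - 4.0*j - 1.82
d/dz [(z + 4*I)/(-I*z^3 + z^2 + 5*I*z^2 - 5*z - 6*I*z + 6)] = (-2*I*z^3 + z^2*(13 + 5*I) + z*(-40 + 8*I) + 18 - 20*I)/(z^6 + z^5*(-10 + 2*I) + z^4*(36 - 20*I) + z^3*(-50 + 74*I) + z^2*(-1 - 120*I) + z*(60 + 72*I) - 36)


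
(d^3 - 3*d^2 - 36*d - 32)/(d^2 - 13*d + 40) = (d^2 + 5*d + 4)/(d - 5)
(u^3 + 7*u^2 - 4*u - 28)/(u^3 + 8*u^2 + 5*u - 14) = (u - 2)/(u - 1)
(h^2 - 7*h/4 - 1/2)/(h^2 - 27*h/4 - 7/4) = (h - 2)/(h - 7)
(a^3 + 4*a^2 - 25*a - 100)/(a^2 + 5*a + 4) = (a^2 - 25)/(a + 1)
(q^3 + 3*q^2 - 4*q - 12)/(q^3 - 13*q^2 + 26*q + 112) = (q^2 + q - 6)/(q^2 - 15*q + 56)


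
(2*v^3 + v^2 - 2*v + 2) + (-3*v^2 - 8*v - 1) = 2*v^3 - 2*v^2 - 10*v + 1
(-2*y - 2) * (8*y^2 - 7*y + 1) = -16*y^3 - 2*y^2 + 12*y - 2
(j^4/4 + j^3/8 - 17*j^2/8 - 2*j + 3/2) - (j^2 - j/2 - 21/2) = j^4/4 + j^3/8 - 25*j^2/8 - 3*j/2 + 12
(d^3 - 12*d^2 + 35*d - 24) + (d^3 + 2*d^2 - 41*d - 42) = 2*d^3 - 10*d^2 - 6*d - 66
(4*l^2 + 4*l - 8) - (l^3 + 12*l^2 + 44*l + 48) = -l^3 - 8*l^2 - 40*l - 56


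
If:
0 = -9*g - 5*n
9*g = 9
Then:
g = 1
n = -9/5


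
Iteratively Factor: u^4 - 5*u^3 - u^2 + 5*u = (u)*(u^3 - 5*u^2 - u + 5) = u*(u + 1)*(u^2 - 6*u + 5) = u*(u - 5)*(u + 1)*(u - 1)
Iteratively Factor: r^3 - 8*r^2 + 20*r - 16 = (r - 4)*(r^2 - 4*r + 4) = (r - 4)*(r - 2)*(r - 2)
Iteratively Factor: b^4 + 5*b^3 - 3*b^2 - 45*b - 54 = (b + 3)*(b^3 + 2*b^2 - 9*b - 18) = (b + 3)^2*(b^2 - b - 6) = (b - 3)*(b + 3)^2*(b + 2)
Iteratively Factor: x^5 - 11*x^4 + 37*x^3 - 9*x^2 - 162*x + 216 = (x - 3)*(x^4 - 8*x^3 + 13*x^2 + 30*x - 72) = (x - 4)*(x - 3)*(x^3 - 4*x^2 - 3*x + 18) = (x - 4)*(x - 3)^2*(x^2 - x - 6) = (x - 4)*(x - 3)^2*(x + 2)*(x - 3)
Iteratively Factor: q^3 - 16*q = (q)*(q^2 - 16) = q*(q - 4)*(q + 4)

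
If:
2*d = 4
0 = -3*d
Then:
No Solution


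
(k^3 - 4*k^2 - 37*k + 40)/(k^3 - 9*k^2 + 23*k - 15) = (k^2 - 3*k - 40)/(k^2 - 8*k + 15)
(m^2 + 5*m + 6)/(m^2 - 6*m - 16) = (m + 3)/(m - 8)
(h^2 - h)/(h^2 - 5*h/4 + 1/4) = 4*h/(4*h - 1)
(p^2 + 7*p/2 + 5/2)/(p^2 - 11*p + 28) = (2*p^2 + 7*p + 5)/(2*(p^2 - 11*p + 28))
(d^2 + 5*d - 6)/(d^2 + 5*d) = (d^2 + 5*d - 6)/(d*(d + 5))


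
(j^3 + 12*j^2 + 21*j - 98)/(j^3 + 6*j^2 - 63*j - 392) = (j - 2)/(j - 8)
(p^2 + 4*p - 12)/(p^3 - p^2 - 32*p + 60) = 1/(p - 5)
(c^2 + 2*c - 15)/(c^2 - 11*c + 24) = (c + 5)/(c - 8)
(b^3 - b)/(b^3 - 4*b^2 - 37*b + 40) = b*(b + 1)/(b^2 - 3*b - 40)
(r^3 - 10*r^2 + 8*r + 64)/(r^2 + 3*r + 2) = (r^2 - 12*r + 32)/(r + 1)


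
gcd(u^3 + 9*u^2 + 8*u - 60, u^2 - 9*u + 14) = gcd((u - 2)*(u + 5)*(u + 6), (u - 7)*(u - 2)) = u - 2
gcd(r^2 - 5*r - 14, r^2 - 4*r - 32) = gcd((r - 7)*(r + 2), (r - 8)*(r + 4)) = 1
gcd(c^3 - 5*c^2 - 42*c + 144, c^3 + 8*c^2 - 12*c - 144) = c + 6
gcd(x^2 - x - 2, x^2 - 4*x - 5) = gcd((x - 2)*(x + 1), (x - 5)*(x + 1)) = x + 1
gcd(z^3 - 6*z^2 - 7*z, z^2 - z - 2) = z + 1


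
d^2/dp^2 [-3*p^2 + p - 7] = -6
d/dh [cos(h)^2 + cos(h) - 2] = -sin(h) - sin(2*h)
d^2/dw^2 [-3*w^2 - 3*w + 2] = -6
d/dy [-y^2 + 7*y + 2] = 7 - 2*y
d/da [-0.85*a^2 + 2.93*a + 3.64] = 2.93 - 1.7*a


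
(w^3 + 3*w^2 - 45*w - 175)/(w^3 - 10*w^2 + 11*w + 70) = (w^2 + 10*w + 25)/(w^2 - 3*w - 10)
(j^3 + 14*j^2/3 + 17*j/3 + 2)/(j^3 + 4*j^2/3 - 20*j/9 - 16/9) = 3*(j^2 + 4*j + 3)/(3*j^2 + 2*j - 8)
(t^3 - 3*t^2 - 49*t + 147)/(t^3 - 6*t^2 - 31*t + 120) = (t^2 - 49)/(t^2 - 3*t - 40)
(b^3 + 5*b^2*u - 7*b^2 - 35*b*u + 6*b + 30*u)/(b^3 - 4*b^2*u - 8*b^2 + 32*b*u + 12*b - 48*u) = (-b^2 - 5*b*u + b + 5*u)/(-b^2 + 4*b*u + 2*b - 8*u)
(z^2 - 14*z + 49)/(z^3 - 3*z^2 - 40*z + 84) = (z - 7)/(z^2 + 4*z - 12)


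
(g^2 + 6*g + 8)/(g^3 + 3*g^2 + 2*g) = (g + 4)/(g*(g + 1))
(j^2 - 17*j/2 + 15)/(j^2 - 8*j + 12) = (j - 5/2)/(j - 2)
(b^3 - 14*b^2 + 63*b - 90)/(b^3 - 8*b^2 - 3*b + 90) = (b - 3)/(b + 3)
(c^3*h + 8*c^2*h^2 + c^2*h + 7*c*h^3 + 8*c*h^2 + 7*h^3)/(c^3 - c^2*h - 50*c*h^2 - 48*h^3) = h*(c^2 + 7*c*h + c + 7*h)/(c^2 - 2*c*h - 48*h^2)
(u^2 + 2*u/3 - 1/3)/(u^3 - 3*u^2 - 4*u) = (u - 1/3)/(u*(u - 4))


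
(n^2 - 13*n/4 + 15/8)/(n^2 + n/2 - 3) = (8*n^2 - 26*n + 15)/(4*(2*n^2 + n - 6))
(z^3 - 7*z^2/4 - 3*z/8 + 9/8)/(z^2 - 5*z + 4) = (8*z^2 - 6*z - 9)/(8*(z - 4))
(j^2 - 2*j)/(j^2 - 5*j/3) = 3*(j - 2)/(3*j - 5)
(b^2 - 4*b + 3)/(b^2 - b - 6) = (b - 1)/(b + 2)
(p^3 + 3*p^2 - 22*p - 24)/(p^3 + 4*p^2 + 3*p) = (p^2 + 2*p - 24)/(p*(p + 3))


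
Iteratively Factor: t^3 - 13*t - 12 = (t - 4)*(t^2 + 4*t + 3) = (t - 4)*(t + 1)*(t + 3)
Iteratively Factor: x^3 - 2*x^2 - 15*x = (x)*(x^2 - 2*x - 15) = x*(x - 5)*(x + 3)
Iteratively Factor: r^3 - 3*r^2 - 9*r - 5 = (r + 1)*(r^2 - 4*r - 5) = (r + 1)^2*(r - 5)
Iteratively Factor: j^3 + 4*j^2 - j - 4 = (j - 1)*(j^2 + 5*j + 4) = (j - 1)*(j + 4)*(j + 1)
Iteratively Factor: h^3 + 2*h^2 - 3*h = (h - 1)*(h^2 + 3*h) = h*(h - 1)*(h + 3)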